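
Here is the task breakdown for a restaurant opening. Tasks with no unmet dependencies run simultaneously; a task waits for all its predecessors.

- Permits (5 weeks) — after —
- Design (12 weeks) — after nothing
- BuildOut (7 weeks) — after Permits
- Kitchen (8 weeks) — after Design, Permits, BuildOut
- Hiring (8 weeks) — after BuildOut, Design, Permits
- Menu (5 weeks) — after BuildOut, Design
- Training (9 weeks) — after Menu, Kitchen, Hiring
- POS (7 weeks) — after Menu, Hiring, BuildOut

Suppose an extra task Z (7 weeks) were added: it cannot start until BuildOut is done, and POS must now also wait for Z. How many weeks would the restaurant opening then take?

Originally the restaurant opening takes 29 weeks.
With Z inserted, POS now waits for max(Menu, Hiring, BuildOut, Z).
New critical path: Permits→BuildOut→Kitchen→Training = 5+7+8+9 = 29 ⇒ 29 weeks.

29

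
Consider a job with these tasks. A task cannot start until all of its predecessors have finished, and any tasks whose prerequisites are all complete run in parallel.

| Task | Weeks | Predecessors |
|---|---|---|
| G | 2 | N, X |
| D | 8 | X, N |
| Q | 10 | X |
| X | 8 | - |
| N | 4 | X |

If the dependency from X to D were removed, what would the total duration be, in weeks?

20

Before: longest chain X→N→D = 8+4+8 = 20, finish 20.
Dropping X→D doesn't change D's earliest start (12); another predecessor still binds.
New critical path: X→N→D = 8+4+8 = 20 ⇒ 20 weeks.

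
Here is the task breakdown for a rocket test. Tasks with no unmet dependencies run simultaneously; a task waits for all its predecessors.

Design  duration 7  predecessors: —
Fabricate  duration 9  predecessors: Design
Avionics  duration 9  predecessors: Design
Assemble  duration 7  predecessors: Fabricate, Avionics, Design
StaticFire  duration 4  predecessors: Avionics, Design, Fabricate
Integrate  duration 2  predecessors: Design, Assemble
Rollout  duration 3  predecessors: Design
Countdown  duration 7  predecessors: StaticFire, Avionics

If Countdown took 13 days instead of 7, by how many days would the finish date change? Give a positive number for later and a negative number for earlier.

6

Baseline: Design→Fabricate→StaticFire→Countdown = 7+9+4+7 = 27 → 27 days.
Countdown is on the critical path; changing it to 13 makes that path 33 days.
No other chain overtakes it, so the finish is 33 days.
Change in finish: 33 − 27 = +6 days.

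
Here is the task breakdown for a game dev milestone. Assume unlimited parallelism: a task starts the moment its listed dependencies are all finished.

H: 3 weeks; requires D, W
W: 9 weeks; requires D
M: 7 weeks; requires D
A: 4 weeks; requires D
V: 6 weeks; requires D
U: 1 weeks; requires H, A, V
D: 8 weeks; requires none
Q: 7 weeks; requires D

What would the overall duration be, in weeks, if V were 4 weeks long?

Actual critical path: D→W→H→U = 8+9+3+1 = 21 ⇒ 21 weeks.
V has 6 weeks of float (longest path through it is 15).
No other chain overtakes it, so the finish is 21 weeks.

21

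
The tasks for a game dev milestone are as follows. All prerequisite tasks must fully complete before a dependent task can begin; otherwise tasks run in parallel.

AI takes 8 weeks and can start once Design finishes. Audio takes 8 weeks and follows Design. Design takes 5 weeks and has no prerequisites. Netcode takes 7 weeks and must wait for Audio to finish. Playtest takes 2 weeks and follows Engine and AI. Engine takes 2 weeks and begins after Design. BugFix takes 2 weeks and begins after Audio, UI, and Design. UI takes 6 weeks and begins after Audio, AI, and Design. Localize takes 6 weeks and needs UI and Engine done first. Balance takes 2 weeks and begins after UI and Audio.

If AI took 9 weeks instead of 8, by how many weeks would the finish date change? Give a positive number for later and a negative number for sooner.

Actual critical path: Design→AI→UI→Localize = 5+8+6+6 = 25 ⇒ 25 weeks.
Since AI is critical, the +1 change carries straight to that chain (now 26 weeks).
That remains the longest chain; total 26 weeks.
Change in finish: 26 − 25 = +1 weeks.

1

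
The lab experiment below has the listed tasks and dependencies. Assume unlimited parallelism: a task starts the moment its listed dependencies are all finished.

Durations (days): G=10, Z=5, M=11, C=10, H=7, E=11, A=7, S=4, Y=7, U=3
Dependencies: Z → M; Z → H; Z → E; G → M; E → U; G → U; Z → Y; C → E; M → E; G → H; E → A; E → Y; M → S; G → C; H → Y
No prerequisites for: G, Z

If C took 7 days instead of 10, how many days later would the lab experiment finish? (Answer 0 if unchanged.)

0

Critical path before the change: G→M→E→A = 10+11+11+7 = 39 giving 39 days.
C has 1 day of float (longest path through it is 38).
No other chain overtakes it, so the finish is 39 days.
Change in finish: 39 − 39 = +0 days.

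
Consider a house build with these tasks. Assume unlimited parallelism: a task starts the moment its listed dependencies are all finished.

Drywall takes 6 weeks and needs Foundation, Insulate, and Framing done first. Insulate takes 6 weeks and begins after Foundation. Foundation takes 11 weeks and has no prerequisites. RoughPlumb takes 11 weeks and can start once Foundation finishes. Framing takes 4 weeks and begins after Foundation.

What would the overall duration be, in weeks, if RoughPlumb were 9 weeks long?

As given, the longest chain is Foundation→Insulate→Drywall = 11+6+6 = 23, so the finish is 23 weeks.
RoughPlumb has 1 week of float (longest path through it is 22).
The critical path is still Foundation→Insulate→Drywall; finish is now 23 weeks.

23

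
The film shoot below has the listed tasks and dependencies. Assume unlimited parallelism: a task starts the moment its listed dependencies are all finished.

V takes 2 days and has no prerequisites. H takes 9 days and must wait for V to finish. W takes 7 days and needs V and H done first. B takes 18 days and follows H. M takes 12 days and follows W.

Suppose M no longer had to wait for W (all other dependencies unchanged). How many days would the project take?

29

Before: longest chain V→H→W→M = 2+9+7+12 = 30, finish 30.
Without W→M, M's earliest start moves from 18 to 0.
After: V→H→B = 2+9+18 = 29 → 29 days.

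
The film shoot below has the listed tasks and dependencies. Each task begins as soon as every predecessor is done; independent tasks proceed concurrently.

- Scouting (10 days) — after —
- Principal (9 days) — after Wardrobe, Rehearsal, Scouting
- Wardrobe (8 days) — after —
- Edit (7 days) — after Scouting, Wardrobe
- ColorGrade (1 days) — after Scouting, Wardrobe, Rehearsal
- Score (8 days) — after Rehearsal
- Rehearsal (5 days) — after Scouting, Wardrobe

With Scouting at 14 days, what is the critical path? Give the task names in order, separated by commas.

Baseline: Scouting→Rehearsal→Principal = 10+5+9 = 24 → 24 days.
Scouting is on the critical path; changing it to 14 makes that path 28 days.
No other chain overtakes it, so the finish is 28 days.

Scouting, Rehearsal, Principal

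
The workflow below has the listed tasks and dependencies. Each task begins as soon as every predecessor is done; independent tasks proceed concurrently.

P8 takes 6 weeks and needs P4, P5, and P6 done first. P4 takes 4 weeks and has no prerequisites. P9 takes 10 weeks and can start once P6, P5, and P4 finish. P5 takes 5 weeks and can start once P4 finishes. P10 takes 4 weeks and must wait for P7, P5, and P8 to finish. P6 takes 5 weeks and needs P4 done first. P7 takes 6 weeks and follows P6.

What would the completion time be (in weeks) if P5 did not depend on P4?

Before: longest chain P4→P5→P8→P10 = 4+5+6+4 = 19, finish 19.
Without P4→P5, P5's earliest start moves from 4 to 0.
New critical path: P4→P6→P7→P10 = 4+5+6+4 = 19 ⇒ 19 weeks.

19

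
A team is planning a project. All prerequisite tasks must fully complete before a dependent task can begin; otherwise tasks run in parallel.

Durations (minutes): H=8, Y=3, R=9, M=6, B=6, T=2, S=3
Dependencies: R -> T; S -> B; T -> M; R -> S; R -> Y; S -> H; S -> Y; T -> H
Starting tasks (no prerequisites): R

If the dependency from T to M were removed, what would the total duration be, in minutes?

20

With the dependency in place, R→S→H = 9+3+8 = 20 sets the finish at 20 minutes.
Without T→M, M's earliest start moves from 11 to 0.
The longest chain is now R→S→H = 9+3+8 = 20, so the job takes 20 minutes.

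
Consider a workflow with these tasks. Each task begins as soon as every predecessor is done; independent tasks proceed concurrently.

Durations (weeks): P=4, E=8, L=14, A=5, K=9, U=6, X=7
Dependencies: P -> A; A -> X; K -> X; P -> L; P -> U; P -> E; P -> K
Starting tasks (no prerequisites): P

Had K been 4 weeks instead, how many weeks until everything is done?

18

As given, the longest chain is P→K→X = 4+9+7 = 20, so the finish is 20 weeks.
K is on the critical path; changing it to 4 makes that path 15 weeks.
New critical path: P→L = 4+14 = 18 ⇒ 18 weeks.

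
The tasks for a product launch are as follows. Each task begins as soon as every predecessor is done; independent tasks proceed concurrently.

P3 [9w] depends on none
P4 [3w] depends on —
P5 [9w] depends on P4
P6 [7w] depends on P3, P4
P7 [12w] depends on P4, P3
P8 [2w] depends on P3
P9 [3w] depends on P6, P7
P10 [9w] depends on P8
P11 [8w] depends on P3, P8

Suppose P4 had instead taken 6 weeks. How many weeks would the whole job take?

24

As given, the longest chain is P3→P7→P9 = 9+12+3 = 24, so the finish is 24 weeks.
P4 has 6 weeks of float (longest path through it is 18).
That remains the longest chain; total 24 weeks.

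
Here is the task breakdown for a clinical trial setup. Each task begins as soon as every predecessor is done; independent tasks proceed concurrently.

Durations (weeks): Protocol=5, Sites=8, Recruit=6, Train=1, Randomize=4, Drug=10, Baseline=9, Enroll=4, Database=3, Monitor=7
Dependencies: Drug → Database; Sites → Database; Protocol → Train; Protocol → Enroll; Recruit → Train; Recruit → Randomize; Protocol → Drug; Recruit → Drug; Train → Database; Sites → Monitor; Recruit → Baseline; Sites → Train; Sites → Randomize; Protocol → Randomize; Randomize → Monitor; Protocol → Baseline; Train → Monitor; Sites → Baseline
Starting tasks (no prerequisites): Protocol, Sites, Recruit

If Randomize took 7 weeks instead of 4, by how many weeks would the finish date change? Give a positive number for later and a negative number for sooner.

Baseline: Sites→Randomize→Monitor = 8+4+7 = 19 → 19 weeks.
Randomize is on the critical path; changing it to 7 makes that path 22 weeks.
The critical path is still Sites→Randomize→Monitor; finish is now 22 weeks.
Change in finish: 22 − 19 = +3 weeks.

3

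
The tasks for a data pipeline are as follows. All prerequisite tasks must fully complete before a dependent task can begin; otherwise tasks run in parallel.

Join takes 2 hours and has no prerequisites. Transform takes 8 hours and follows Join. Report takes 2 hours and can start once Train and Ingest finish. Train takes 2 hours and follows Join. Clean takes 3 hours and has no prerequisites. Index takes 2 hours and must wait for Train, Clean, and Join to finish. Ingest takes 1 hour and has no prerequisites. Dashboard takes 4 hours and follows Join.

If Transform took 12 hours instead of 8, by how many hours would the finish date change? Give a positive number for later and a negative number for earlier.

4

The binding path is Join→Transform = 2+8 = 10; finish at 10 hours.
Transform lies on that path, so at 12 hours the path becomes 14 hours.
No other chain overtakes it, so the finish is 14 hours.
Change in finish: 14 − 10 = +4 hours.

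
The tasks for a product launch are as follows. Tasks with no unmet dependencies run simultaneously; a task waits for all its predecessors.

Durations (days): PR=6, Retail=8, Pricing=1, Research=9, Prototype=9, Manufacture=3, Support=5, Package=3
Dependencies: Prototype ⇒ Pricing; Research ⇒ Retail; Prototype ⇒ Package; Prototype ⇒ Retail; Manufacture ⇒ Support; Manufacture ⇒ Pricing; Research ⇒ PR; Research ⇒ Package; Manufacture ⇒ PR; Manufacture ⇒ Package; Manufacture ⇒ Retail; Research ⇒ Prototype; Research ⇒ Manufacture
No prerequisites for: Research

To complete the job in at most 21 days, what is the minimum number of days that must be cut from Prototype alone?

5

Current finish: 26 days; target: 21.
Prototype is on every critical path, so each day cut from Prototype cuts the finish by one (this holds down to a finish of 20).
Need 26 − 21 = 5 days off Prototype → Prototype becomes 4 days, finish becomes 21.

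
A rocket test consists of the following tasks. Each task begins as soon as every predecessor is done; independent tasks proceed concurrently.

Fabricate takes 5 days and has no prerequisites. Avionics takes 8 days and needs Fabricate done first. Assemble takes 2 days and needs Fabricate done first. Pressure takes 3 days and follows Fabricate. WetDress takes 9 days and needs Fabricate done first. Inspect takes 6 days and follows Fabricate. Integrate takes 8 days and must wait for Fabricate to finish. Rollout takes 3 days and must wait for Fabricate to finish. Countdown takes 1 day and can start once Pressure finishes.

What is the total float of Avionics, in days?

Critical path: Fabricate→WetDress = 5+9 = 14, so the finish is 14 days.
The longest chain containing Avionics totals 13 days.
Slack of Avionics = 6 − 5 = 1 day.

1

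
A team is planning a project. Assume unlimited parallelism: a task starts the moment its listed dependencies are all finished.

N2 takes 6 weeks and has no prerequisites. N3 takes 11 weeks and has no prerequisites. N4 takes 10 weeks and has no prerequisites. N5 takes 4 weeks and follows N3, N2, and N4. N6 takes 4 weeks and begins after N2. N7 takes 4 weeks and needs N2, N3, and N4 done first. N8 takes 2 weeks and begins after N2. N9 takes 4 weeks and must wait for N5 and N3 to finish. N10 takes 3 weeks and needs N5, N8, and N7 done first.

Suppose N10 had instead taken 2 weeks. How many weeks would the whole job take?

Actual critical path: N3→N5→N9 = 11+4+4 = 19 ⇒ 19 weeks.
The longest path through N10 is only 18 weeks, so N10 has float 1.
The critical path is still N3→N5→N9; finish is now 19 weeks.

19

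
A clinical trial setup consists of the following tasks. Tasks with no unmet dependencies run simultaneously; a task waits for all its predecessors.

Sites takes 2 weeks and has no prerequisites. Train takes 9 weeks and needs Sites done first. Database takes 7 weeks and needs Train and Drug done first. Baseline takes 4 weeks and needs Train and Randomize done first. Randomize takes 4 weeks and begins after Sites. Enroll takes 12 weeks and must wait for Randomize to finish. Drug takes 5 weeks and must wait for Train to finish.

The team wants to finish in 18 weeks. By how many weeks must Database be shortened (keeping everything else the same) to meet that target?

Current finish: 23 weeks; target: 18.
Database is on every critical path, so each week cut from Database cuts the finish by one (this holds down to a finish of 18).
Need 23 − 18 = 5 weeks off Database → Database becomes 2 weeks, finish becomes 18.

5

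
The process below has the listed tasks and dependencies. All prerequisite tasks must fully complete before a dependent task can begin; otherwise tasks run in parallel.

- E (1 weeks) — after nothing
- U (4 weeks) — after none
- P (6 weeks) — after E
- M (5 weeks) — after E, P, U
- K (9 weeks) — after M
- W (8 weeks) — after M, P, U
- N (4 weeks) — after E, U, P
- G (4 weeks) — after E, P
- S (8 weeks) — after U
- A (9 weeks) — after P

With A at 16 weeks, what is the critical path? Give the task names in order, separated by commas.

Baseline: E→P→M→K = 1+6+5+9 = 21 → 21 weeks.
The longest path through A is only 16 weeks, so A has float 5.
The binding chain switches to E→P→A = 1+6+16 = 23; finish 23 weeks.

E, P, A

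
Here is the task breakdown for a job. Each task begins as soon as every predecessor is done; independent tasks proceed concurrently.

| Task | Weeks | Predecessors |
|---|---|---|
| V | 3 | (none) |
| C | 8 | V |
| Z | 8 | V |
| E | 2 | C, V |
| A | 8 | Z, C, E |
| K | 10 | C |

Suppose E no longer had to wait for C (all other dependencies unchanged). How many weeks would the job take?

With the dependency in place, V→C→E→A = 3+8+2+8 = 21 sets the finish at 21 weeks.
Without C→E, E's earliest start moves from 11 to 3.
After: V→C→K = 3+8+10 = 21 → 21 weeks.

21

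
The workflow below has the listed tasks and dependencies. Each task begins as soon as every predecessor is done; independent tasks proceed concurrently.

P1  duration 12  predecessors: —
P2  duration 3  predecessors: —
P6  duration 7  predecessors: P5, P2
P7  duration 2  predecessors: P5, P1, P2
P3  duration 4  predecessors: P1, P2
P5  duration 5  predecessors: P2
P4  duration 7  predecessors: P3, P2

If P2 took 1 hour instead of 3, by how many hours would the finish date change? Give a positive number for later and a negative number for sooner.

As given, the longest chain is P1→P3→P4 = 12+4+7 = 23, so the finish is 23 hours.
P2 has 8 hours of float (longest path through it is 15).
No other chain overtakes it, so the finish is 23 hours.
Change in finish: 23 − 23 = +0 hours.

0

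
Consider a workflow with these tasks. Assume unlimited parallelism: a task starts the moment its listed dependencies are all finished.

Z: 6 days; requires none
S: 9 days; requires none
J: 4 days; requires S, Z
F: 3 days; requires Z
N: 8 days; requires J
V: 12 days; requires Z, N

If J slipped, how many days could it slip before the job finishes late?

0

S→J→N→V = 9+4+8+12 = 33 sets the makespan at 33 days.
The longest chain containing J totals 33 days.
So J can slip 13 − 13 = 0 days.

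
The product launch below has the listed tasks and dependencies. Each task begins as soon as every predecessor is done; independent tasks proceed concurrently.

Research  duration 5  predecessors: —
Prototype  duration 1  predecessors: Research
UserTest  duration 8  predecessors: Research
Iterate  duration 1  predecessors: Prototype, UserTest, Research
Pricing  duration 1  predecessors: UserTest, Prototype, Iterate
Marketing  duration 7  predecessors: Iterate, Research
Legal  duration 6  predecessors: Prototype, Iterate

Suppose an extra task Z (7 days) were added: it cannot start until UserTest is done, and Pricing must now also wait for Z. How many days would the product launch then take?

Originally the product launch takes 21 days.
With Z inserted, Pricing now waits for max(UserTest, Prototype, Iterate, Z).
New critical path: Research→UserTest→Z→Pricing = 5+8+7+1 = 21 ⇒ 21 days.

21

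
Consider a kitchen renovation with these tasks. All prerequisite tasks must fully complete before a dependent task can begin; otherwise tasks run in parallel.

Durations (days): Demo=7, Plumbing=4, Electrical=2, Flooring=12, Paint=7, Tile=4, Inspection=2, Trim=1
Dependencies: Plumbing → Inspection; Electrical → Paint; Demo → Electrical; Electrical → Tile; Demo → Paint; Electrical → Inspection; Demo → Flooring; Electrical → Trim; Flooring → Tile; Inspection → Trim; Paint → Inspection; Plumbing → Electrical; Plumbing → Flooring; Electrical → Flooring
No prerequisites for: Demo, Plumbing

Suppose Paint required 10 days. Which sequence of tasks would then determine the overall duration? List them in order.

As given, the longest chain is Demo→Electrical→Flooring→Tile = 7+2+12+4 = 25, so the finish is 25 days.
Paint is off the critical path — its longest chain is 19 days, giving 6 of slack.
That remains the longest chain; total 25 days.

Demo, Electrical, Flooring, Tile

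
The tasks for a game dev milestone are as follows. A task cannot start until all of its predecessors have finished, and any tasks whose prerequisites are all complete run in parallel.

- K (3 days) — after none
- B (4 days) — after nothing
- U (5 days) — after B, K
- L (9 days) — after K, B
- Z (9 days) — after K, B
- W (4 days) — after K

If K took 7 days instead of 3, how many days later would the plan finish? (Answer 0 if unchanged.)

Baseline: B→L = 4+9 = 13 → 13 days.
The longest path through K is only 12 days, so K has float 1.
Now K→L = 7+9 = 16 is longest, so the finish becomes 16 days.
Change in finish: 16 − 13 = +3 days.

3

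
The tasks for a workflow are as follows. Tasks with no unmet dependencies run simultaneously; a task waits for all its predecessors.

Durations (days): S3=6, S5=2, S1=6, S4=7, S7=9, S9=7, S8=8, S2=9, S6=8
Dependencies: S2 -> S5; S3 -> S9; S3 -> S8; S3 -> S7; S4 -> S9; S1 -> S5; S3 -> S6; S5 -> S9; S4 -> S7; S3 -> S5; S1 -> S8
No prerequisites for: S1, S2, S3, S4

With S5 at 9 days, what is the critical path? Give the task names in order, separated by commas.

As given, the longest chain is S2→S5→S9 = 9+2+7 = 18, so the finish is 18 days.
Since S5 is critical, the +7 change carries straight to that chain (now 25 days).
No other chain overtakes it, so the finish is 25 days.

S2, S5, S9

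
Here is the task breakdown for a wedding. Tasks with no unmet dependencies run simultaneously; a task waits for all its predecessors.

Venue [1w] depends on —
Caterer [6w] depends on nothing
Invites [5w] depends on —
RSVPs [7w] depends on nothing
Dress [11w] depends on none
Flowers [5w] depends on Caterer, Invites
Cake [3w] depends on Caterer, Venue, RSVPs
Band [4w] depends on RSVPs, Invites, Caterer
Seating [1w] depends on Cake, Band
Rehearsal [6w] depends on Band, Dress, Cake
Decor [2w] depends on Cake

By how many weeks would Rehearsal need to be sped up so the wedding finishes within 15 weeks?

2

Current finish: 17 weeks; target: 15.
Rehearsal is on every critical path, so each week cut from Rehearsal cuts the finish by one (this holds down to a finish of 12).
Need 17 − 15 = 2 weeks off Rehearsal → Rehearsal becomes 4 weeks, finish becomes 15.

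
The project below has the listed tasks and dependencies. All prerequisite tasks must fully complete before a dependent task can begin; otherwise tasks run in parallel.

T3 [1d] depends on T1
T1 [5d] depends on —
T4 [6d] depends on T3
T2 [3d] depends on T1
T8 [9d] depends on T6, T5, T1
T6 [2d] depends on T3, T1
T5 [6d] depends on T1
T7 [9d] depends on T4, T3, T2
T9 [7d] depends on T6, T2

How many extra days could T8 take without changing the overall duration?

1

Critical path: T1→T3→T4→T7 = 5+1+6+9 = 21, so the finish is 21 days.
T8 finishes as early as 20 and must finish by 21.
Slack of T8 = 12 − 11 = 1 day.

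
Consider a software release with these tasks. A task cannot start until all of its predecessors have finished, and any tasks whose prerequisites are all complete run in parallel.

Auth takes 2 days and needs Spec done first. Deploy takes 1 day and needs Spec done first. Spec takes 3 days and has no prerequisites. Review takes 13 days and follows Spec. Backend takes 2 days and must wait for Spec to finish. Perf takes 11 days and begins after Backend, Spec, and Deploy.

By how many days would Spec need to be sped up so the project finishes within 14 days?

2

Current finish: 16 days; target: 14.
Spec is on every critical path, so each day cut from Spec cuts the finish by one (this holds down to a finish of 14).
Need 16 − 14 = 2 days off Spec → Spec becomes 1 day, finish becomes 14.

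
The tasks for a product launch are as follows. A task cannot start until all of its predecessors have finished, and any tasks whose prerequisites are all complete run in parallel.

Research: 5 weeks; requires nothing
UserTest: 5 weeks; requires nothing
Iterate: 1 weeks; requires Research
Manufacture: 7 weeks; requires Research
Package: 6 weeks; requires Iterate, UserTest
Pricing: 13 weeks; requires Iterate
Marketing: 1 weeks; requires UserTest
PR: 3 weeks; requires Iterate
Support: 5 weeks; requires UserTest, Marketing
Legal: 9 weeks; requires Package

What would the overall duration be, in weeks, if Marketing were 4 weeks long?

As given, the longest chain is Research→Iterate→Package→Legal = 5+1+6+9 = 21, so the finish is 21 weeks.
The longest path through Marketing is only 11 weeks, so Marketing has float 10.
That remains the longest chain; total 21 weeks.

21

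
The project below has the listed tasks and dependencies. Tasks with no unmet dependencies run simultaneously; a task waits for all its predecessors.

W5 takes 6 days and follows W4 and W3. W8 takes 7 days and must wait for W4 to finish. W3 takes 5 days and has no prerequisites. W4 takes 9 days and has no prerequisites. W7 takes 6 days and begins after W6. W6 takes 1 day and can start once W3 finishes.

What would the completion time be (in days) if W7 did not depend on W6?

Before: longest chain W4→W8 = 9+7 = 16, finish 16.
Without W6→W7, W7's earliest start moves from 6 to 0.
After: W4→W8 = 9+7 = 16 → 16 days.

16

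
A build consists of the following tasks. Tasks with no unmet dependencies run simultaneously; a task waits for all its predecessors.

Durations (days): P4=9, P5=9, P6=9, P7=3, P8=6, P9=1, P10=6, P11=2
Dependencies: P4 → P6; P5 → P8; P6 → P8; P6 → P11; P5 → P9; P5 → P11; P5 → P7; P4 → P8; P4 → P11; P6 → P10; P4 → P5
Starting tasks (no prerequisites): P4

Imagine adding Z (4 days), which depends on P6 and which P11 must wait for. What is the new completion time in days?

24

Originally the project takes 24 days.
With Z inserted, P11 now waits for max(P4, P6, P5, Z).
New critical path: P4→P5→P8 = 9+9+6 = 24 ⇒ 24 days.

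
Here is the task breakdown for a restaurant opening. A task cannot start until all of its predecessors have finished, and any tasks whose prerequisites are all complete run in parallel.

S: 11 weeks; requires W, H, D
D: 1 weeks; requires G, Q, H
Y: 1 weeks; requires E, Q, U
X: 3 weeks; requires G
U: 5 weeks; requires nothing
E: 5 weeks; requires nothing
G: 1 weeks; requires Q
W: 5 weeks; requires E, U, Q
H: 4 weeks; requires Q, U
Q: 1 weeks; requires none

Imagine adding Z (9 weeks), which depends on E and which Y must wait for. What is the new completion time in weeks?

21

Originally the restaurant opening takes 21 weeks.
With Z inserted, Y now waits for max(E, Q, U, Z).
New critical path: U→H→D→S = 5+4+1+11 = 21 ⇒ 21 weeks.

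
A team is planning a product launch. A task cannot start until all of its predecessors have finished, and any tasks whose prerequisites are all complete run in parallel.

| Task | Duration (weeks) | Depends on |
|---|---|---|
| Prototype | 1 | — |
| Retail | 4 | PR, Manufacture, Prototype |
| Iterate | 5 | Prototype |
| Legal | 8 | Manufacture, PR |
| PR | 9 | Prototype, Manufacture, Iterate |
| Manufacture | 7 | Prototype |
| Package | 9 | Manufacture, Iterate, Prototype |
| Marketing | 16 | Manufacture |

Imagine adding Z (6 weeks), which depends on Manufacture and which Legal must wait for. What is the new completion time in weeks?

25

Originally the job takes 25 weeks.
With Z inserted, Legal now waits for max(Manufacture, PR, Z).
New critical path: Prototype→Manufacture→PR→Legal = 1+7+9+8 = 25 ⇒ 25 weeks.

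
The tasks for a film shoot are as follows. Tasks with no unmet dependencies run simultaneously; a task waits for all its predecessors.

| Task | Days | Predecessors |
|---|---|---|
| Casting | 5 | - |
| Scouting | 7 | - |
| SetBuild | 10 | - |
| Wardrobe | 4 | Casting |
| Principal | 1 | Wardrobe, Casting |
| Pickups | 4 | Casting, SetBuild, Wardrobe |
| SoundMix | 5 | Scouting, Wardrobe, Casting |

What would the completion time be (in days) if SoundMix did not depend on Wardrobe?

14

Original critical path: Casting→Wardrobe→SoundMix = 5+4+5 = 14 ⇒ 14 days.
Without Wardrobe→SoundMix, SoundMix's earliest start moves from 9 to 7.
New critical path: SetBuild→Pickups = 10+4 = 14 ⇒ 14 days.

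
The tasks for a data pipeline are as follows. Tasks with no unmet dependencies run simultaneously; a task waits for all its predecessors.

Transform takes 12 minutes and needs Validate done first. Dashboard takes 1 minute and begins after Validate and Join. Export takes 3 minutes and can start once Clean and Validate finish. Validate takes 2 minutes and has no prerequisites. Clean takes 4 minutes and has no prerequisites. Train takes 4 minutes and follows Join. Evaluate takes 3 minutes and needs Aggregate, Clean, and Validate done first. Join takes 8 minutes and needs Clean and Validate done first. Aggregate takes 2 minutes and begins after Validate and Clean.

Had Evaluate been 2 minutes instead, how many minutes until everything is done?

Critical path before the change: Clean→Join→Train = 4+8+4 = 16 giving 16 minutes.
Evaluate has 7 minutes of float (longest path through it is 9).
The critical path is still Clean→Join→Train; finish is now 16 minutes.

16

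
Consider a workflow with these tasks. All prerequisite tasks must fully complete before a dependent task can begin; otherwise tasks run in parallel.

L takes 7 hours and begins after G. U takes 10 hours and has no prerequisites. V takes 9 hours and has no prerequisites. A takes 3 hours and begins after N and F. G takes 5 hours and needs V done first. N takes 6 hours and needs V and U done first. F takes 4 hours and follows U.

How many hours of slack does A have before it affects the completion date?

The longest chain is V→G→L = 9+5+7 = 21; overall finish 21 hours.
Longest path through A: 19 hours (earliest finish 19, latest finish 21).
Slack of A = 18 − 16 = 2 hours.

2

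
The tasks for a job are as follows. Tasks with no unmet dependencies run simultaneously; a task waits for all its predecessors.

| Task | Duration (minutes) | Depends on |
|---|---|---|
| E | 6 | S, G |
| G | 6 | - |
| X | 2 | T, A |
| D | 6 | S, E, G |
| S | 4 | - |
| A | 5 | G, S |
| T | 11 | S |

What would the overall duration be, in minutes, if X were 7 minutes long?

22

Baseline: G→E→D = 6+6+6 = 18 → 18 minutes.
The longest path through X is only 17 minutes, so X has float 1.
The binding chain switches to S→T→X = 4+11+7 = 22; finish 22 minutes.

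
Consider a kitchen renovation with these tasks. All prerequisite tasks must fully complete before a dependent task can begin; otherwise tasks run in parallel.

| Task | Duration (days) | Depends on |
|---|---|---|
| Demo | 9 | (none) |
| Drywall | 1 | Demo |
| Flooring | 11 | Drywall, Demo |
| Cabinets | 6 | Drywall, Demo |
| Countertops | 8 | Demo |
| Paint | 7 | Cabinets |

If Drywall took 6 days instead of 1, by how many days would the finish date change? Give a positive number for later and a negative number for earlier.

5

Critical path before the change: Demo→Drywall→Cabinets→Paint = 9+1+6+7 = 23 giving 23 days.
Since Drywall is critical, the +5 change carries straight to that chain (now 28 days).
No other chain overtakes it, so the finish is 28 days.
Change in finish: 28 − 23 = +5 days.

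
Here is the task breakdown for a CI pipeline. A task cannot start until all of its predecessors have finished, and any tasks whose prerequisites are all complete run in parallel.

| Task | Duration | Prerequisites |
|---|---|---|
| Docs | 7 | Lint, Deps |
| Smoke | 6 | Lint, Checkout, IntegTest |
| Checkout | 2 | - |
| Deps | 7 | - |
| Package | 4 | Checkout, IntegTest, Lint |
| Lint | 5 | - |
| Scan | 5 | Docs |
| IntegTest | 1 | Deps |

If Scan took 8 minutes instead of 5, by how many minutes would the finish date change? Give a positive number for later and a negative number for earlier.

The binding path is Deps→Docs→Scan = 7+7+5 = 19; finish at 19 minutes.
Since Scan is critical, the +3 change carries straight to that chain (now 22 minutes).
That remains the longest chain; total 22 minutes.
Change in finish: 22 − 19 = +3 minutes.

3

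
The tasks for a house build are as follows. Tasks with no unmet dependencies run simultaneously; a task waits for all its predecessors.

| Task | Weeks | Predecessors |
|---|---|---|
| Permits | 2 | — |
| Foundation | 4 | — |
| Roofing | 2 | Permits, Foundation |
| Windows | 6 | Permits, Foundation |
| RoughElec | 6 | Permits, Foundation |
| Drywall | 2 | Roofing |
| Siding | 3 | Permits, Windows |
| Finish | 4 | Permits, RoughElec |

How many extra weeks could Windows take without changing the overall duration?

1

Foundation→RoughElec→Finish = 4+6+4 = 14 sets the makespan at 14 weeks.
The longest chain containing Windows totals 13 weeks.
Slack of Windows = 5 − 4 = 1 week.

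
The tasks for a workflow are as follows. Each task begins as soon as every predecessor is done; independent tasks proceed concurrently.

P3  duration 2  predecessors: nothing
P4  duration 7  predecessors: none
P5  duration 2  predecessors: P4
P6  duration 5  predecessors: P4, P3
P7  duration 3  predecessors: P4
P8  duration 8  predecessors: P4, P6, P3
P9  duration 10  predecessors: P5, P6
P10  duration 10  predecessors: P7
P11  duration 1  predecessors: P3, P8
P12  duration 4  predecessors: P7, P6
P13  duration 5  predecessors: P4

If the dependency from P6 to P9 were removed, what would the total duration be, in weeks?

Original critical path: P4→P6→P9 = 7+5+10 = 22 ⇒ 22 weeks.
Without P6→P9, P9's earliest start moves from 12 to 9.
The longest chain is now P4→P6→P8→P11 = 7+5+8+1 = 21, so the plan takes 21 weeks.

21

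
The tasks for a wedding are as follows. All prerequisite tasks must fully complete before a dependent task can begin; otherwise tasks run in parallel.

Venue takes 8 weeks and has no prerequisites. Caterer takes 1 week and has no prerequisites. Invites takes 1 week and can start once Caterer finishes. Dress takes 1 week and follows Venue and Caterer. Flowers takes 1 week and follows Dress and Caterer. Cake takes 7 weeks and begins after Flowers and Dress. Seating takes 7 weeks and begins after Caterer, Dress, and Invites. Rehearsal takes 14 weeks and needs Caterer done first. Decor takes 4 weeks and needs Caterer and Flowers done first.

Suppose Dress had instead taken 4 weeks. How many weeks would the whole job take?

The binding path is Venue→Dress→Flowers→Cake = 8+1+1+7 = 17; finish at 17 weeks.
Dress is on the critical path; changing it to 4 makes that path 20 weeks.
That remains the longest chain; total 20 weeks.

20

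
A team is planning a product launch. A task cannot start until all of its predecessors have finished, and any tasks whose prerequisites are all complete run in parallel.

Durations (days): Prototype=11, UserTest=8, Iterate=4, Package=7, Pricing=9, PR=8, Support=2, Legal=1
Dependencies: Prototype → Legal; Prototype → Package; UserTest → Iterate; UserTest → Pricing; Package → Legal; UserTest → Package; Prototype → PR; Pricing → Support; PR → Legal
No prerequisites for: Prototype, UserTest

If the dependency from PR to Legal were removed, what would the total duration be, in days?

19

With the dependency in place, Prototype→PR→Legal = 11+8+1 = 20 sets the finish at 20 days.
Without PR→Legal, Legal's earliest start moves from 19 to 18.
The longest chain is now Prototype→Package→Legal = 11+7+1 = 19, so the schedule takes 19 days.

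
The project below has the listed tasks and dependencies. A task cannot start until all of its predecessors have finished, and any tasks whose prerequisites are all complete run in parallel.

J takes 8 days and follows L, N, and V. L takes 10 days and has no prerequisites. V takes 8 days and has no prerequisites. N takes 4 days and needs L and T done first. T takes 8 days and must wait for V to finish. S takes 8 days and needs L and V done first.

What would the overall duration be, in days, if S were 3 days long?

28

Baseline: V→T→N→J = 8+8+4+8 = 28 → 28 days.
S has 10 days of float (longest path through it is 18).
No other chain overtakes it, so the finish is 28 days.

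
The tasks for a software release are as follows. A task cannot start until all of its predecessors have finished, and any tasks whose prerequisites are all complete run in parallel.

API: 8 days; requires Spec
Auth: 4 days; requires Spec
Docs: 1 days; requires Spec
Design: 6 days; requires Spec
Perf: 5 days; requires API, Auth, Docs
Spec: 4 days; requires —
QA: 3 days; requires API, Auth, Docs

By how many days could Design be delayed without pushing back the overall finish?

Critical path: Spec→API→Perf = 4+8+5 = 17, so the finish is 17 days.
Longest path through Design: 10 days (earliest finish 10, latest finish 17).
Float = 17 − 10 = 7.

7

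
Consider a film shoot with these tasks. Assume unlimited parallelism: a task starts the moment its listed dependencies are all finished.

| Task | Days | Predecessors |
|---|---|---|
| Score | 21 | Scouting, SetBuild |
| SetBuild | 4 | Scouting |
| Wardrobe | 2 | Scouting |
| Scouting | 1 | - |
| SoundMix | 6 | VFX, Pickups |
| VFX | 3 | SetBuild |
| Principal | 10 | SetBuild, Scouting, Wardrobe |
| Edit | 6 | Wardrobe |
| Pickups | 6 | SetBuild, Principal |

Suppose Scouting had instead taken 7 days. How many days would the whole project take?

33

As given, the longest chain is Scouting→SetBuild→Principal→Pickups→SoundMix = 1+4+10+6+6 = 27, so the finish is 27 days.
Since Scouting is critical, the +6 change carries straight to that chain (now 33 days).
No other chain overtakes it, so the finish is 33 days.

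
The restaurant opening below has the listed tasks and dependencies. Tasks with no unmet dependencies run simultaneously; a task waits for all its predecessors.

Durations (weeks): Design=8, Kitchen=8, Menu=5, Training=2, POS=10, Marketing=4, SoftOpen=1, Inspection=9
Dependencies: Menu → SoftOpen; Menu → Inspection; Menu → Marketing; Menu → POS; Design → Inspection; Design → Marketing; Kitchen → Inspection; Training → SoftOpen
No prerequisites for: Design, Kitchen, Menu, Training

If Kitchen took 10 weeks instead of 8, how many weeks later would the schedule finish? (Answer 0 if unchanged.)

2

Baseline: Kitchen→Inspection = 8+9 = 17 → 17 weeks.
Kitchen lies on that path, so at 10 weeks the path becomes 19 weeks.
The critical path is still Kitchen→Inspection; finish is now 19 weeks.
Change in finish: 19 − 17 = +2 weeks.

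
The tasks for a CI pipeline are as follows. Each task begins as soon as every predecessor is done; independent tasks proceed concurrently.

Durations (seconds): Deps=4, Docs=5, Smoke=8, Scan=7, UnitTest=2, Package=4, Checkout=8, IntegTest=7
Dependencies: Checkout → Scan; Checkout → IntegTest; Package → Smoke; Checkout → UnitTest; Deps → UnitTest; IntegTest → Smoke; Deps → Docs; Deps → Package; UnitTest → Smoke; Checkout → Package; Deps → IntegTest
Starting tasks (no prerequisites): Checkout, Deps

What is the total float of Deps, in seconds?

Critical path: Checkout→IntegTest→Smoke = 8+7+8 = 23, so the finish is 23 seconds.
Deps finishes as early as 4 and must finish by 8.
So Deps can slip 8 − 4 = 4 seconds.

4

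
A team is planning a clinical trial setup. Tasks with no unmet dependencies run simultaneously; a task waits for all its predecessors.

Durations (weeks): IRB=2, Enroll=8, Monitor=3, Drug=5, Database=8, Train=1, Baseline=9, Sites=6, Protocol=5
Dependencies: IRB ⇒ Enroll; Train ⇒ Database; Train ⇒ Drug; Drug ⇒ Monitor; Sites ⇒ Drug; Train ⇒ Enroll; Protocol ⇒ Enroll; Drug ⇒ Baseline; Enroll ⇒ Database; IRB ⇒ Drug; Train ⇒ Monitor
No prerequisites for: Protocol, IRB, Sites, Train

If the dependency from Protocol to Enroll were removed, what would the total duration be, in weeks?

20

Before: longest chain Protocol→Enroll→Database = 5+8+8 = 21, finish 21.
Without Protocol→Enroll, Enroll's earliest start moves from 5 to 2.
After: Sites→Drug→Baseline = 6+5+9 = 20 → 20 weeks.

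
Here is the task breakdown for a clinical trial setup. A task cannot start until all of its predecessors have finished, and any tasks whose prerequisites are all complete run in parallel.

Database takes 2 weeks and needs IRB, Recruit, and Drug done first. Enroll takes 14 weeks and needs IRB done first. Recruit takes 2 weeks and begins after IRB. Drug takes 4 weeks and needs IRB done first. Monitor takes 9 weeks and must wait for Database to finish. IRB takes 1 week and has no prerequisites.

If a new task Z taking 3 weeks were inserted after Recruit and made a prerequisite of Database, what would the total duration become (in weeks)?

17

Originally the project takes 16 weeks.
With Z inserted, Database now waits for max(IRB, Recruit, Drug, Z).
New critical path: IRB→Recruit→Z→Database→Monitor = 1+2+3+2+9 = 17 ⇒ 17 weeks.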